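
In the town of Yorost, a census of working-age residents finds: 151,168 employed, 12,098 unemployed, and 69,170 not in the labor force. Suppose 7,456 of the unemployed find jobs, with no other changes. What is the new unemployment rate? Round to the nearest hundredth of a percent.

New unemployment rate ≈ 2.84%.

Initially, labor force = 151,168 + 12,098 = 163,266, so u = 12,098/163,266 = 7.41%.
After the change, unemployed falls and employed rises by 7,456; labor force unchanged → E = 158,624, U = 4,642, labor force = 163,266.
New unemployment rate = 4,642 / 163,266 = 2.84%.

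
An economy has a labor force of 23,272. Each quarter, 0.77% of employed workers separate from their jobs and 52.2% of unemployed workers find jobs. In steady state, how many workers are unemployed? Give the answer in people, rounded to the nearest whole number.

Steady-state unemployment rate u* = s/(s+f) = 0.77/(0.77+52.2) = 0.014537.
Unemployed = u* × labor force = 0.014537 × 23,272 ≈ 338.

About 338 are unemployed in steady state.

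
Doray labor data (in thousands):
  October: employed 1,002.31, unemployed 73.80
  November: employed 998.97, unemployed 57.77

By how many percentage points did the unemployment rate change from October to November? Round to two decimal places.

The unemployment rate changed by −1.39 percentage points.

October: labor force = 1,002.31 + 73.80 = 1,076.11; u = 73.80/1,076.11 = 6.86%.
November: labor force = 998.97 + 57.77 = 1,056.74; u = 57.77/1,056.74 = 5.47%.
Change = 5.47% − 6.86% = −1.39 pp.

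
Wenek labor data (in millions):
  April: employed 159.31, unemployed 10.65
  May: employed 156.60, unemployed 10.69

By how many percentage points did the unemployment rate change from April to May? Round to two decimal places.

April: labor force = 159.31 + 10.65 = 169.96; u = 10.65/169.96 = 6.27%.
May: labor force = 156.60 + 10.69 = 167.29; u = 10.69/167.29 = 6.39%.
Change = 6.39% − 6.27% = +0.12 pp.

The unemployment rate changed by +0.12 percentage points.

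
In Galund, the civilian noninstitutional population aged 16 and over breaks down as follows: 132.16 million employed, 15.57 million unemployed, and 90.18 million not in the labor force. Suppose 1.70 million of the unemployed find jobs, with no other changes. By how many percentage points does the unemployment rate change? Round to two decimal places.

Initially, labor force = 132.16 + 15.57 = 147.73 million, so u = 15.57/147.73 = 10.54%.
After the change, unemployed falls and employed rises by 1.70; labor force unchanged → E = 133.86, U = 13.87, labor force = 147.73 million.
New unemployment rate = 13.87 / 147.73 = 9.39%.
Change = 9.39% − 10.54% = −1.15 percentage points.

The unemployment rate changes by −1.15 percentage points.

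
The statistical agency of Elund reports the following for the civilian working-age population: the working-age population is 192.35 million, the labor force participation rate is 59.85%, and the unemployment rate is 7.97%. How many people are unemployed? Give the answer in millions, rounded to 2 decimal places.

About 9.18 million are unemployed.

Labor force = 0.5985 × 192.35 = 115.12 million.
Unemployed = 0.0797 × 115.12 ≈ 9.18 million.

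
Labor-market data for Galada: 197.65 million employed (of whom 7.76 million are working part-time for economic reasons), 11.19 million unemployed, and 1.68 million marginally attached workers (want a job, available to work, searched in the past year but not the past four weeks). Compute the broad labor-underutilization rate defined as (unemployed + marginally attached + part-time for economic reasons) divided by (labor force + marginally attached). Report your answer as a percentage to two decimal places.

Broad underutilization rate ≈ 9.80%.

Labor force = 197.65 + 11.19 = 208.84 million.
Numerator = 11.19 + 1.68 + 7.76 = 20.63 million.
Denominator = 208.84 + 1.68 = 210.52 million.
Broad rate = 20.63 / 210.52 = 9.80%.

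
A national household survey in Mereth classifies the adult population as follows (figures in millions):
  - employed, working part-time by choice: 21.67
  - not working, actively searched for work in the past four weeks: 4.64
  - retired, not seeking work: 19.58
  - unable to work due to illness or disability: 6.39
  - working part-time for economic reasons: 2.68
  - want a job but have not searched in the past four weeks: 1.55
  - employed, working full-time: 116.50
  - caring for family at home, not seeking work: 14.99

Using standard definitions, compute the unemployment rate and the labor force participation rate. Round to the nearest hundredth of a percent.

Employed = 21.67 + 2.68 + 116.50 = 140.85 million (anyone who worked, including part-time for economic reasons, counts as employed).
Unemployed = 4.64 million.
Labor force = 140.85 + 4.64 = 145.49 million.
Not in labor force = 19.58 + 6.39 + 1.55 + 14.99 = 42.51 million (those not working and not actively searching are outside the labor force — including those who want a job but have given up searching).
Civilian working-age population = 145.49 + 42.51 = 188.00 million.
Unemployment rate = 4.64 / 145.49 = 3.19%.
Labor force participation rate = 145.49 / 188.00 = 77.39%.

Unemployment rate ≈ 3.19%; labor force participation rate ≈ 77.39%.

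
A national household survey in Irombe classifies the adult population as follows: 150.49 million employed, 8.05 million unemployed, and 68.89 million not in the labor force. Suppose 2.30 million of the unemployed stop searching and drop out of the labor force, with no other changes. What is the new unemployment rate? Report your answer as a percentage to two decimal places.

Initially, labor force = 150.49 + 8.05 = 158.54 million, so u = 8.05/158.54 = 5.08%.
After the change, unemployed and labor force both fall by 2.30 → E = 150.49, U = 5.75, labor force = 156.24 million.
New unemployment rate = 5.75 / 156.24 = 3.68%.

New unemployment rate ≈ 3.68%.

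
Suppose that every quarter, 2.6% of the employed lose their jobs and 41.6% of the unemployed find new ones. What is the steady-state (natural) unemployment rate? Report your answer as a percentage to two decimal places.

At steady state the flows balance: s·E = f·U, so U/(E+U) = s/(s+f).
u* = 2.6 / (2.6 + 41.6) = 2.6 / 44.20 = 5.88%.

Steady-state unemployment rate ≈ 5.88%.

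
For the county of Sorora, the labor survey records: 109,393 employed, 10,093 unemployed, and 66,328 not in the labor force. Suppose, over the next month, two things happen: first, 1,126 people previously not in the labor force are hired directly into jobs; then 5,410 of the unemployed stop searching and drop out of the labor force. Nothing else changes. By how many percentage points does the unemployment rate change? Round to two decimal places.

The unemployment rate changes by −4.38 percentage points.

Initially, labor force = 109,393 + 10,093 = 119,486, so u = 10,093/119,486 = 8.45%.
After the first change, employed and labor force both rise by 1,126; unemployed unchanged → E = 110,519, U = 10,093, labor force = 120,612.
After the second change, unemployed and labor force both fall by 5,410 → E = 110,519, U = 4,683, labor force = 115,202.
New unemployment rate = 4,683 / 115,202 = 4.07%.
Change = 4.07% − 8.45% = −4.38 percentage points.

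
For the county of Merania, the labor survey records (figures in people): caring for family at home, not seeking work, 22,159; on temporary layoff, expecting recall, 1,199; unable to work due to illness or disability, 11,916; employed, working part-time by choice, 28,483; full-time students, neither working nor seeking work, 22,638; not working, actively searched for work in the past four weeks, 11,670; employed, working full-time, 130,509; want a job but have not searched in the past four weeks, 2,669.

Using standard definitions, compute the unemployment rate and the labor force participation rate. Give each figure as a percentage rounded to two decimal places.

Employed = 28,483 + 130,509 = 158,992.
Unemployed = 1,199 + 11,670 = 12,869 (jobless and actively searching, or on temporary layoff).
Labor force = 158,992 + 12,869 = 171,861.
Not in labor force = 22,159 + 11,916 + 22,638 + 2,669 = 59,382 (those not working and not actively searching are outside the labor force — including those who want a job but have given up searching).
Civilian working-age population = 171,861 + 59,382 = 231,243.
Unemployment rate = 12,869 / 171,861 = 7.49%.
Labor force participation rate = 171,861 / 231,243 = 74.32%.

Unemployment rate ≈ 7.49%; labor force participation rate ≈ 74.32%.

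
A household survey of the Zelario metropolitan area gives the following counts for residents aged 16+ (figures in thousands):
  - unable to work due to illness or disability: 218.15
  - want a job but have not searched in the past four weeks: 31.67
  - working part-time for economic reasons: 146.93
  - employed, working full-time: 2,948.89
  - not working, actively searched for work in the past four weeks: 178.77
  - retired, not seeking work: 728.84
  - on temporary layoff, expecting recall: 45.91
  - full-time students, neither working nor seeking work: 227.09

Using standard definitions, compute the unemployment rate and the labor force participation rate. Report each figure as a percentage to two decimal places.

Employed = 146.93 + 2,948.89 = 3,095.82 thousand (anyone who worked, including part-time for economic reasons, counts as employed).
Unemployed = 178.77 + 45.91 = 224.68 thousand (jobless and actively searching, or on temporary layoff).
Labor force = 3,095.82 + 224.68 = 3,320.50 thousand.
Not in labor force = 218.15 + 31.67 + 728.84 + 227.09 = 1,205.75 thousand (those not working and not actively searching are outside the labor force — including those who want a job but have given up searching).
Civilian working-age population = 3,320.50 + 1,205.75 = 4,526.25 thousand.
Unemployment rate = 224.68 / 3,320.50 = 6.77%.
Labor force participation rate = 3,320.50 / 4,526.25 = 73.36%.

Unemployment rate ≈ 6.77%; labor force participation rate ≈ 73.36%.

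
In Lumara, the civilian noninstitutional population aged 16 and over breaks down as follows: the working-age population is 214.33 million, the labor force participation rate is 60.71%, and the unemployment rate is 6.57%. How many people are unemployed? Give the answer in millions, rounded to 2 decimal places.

About 8.55 million are unemployed.

Labor force = 0.6071 × 214.33 = 130.12 million.
Unemployed = 0.0657 × 130.12 ≈ 8.55 million.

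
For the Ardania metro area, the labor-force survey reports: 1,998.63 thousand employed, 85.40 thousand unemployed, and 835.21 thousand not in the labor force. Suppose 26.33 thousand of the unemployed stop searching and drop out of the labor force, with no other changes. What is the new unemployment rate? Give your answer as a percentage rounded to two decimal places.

Initially, labor force = 1,998.63 + 85.40 = 2,084.03 thousand, so u = 85.40/2,084.03 = 4.10%.
After the change, unemployed and labor force both fall by 26.33 → E = 1,998.63, U = 59.07, labor force = 2,057.70 thousand.
New unemployment rate = 59.07 / 2,057.70 = 2.87%.

New unemployment rate ≈ 2.87%.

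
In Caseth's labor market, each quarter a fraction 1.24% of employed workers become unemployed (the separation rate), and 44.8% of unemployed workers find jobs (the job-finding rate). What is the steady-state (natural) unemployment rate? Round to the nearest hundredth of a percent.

Steady-state unemployment rate ≈ 2.69%.

At steady state the flows balance: s·E = f·U, so U/(E+U) = s/(s+f).
u* = 1.24 / (1.24 + 44.8) = 1.24 / 46.04 = 2.69%.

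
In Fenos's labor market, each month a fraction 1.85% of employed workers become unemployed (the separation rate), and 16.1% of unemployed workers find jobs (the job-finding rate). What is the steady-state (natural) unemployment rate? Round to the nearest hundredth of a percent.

Steady-state unemployment rate ≈ 10.31%.

At steady state the flows balance: s·E = f·U, so U/(E+U) = s/(s+f).
u* = 1.85 / (1.85 + 16.1) = 1.85 / 17.95 = 10.31%.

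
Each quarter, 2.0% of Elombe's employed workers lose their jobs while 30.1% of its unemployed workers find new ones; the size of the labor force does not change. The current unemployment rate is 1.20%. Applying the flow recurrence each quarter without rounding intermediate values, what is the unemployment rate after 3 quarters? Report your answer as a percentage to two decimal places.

With a fixed labor force, u_{t+1} = u_t + s·(1−u_t) − f·u_t = u_t·(1−s−f) + s.
Here 1−s−f = 0.679 and s = 0.020.
u_1 = 0.012000 × 0.679 + 0.020 = 0.028148.
u_2 = 0.028148 × 0.679 + 0.020 = 0.039112.
u_3 = 0.039112 × 0.679 + 0.020 = 0.046557.

Unemployment rate after three quarters ≈ 4.66%.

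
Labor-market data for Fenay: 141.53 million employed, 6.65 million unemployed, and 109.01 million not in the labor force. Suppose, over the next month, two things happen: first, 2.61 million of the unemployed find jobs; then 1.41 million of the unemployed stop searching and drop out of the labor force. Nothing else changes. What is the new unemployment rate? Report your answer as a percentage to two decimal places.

New unemployment rate ≈ 1.79%.

Initially, labor force = 141.53 + 6.65 = 148.18 million, so u = 6.65/148.18 = 4.49%.
After the first change, unemployed falls and employed rises by 2.61; labor force unchanged → E = 144.14, U = 4.04, labor force = 148.18 million.
After the second change, unemployed and labor force both fall by 1.41 → E = 144.14, U = 2.63, labor force = 146.77 million.
New unemployment rate = 2.63 / 146.77 = 1.79%.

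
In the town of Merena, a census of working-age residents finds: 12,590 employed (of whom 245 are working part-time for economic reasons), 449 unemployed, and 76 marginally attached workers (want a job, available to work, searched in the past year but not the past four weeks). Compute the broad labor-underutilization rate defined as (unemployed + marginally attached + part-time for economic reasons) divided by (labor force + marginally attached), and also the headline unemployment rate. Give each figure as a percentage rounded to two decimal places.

Broad underutilization rate ≈ 5.87%; headline unemployment rate ≈ 3.44%.

Labor force = 12,590 + 449 = 13,039.
Numerator = 449 + 76 + 245 = 770.
Denominator = 13,039 + 76 = 13,115.
Broad rate = 770 / 13,115 = 5.87%.
Headline unemployment rate = 449 / 13,039 = 3.44%.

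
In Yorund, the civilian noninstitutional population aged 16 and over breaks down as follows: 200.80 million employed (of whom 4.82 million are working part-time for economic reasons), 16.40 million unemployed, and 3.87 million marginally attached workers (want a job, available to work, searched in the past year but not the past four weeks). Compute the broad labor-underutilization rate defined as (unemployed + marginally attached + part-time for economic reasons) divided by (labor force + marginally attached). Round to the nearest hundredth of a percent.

Broad underutilization rate ≈ 11.35%.

Labor force = 200.80 + 16.40 = 217.20 million.
Numerator = 16.40 + 3.87 + 4.82 = 25.09 million.
Denominator = 217.20 + 3.87 = 221.07 million.
Broad rate = 25.09 / 221.07 = 11.35%.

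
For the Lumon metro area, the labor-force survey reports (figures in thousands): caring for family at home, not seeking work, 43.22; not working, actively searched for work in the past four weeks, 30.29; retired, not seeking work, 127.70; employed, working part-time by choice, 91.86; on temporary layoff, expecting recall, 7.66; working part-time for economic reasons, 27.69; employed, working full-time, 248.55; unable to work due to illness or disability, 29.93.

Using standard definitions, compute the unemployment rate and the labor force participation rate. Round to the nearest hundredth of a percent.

Unemployment rate ≈ 9.35%; labor force participation rate ≈ 66.91%.

Employed = 91.86 + 27.69 + 248.55 = 368.10 thousand (anyone who worked, including part-time for economic reasons, counts as employed).
Unemployed = 30.29 + 7.66 = 37.95 thousand (jobless and actively searching, or on temporary layoff).
Labor force = 368.10 + 37.95 = 406.05 thousand.
Not in labor force = 43.22 + 127.70 + 29.93 = 200.85 thousand (those not working and not actively searching are outside the labor force).
Civilian working-age population = 406.05 + 200.85 = 606.90 thousand.
Unemployment rate = 37.95 / 406.05 = 9.35%.
Labor force participation rate = 406.05 / 606.90 = 66.91%.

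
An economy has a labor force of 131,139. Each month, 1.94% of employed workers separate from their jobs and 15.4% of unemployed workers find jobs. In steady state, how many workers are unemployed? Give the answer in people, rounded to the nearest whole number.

About 14,672 are unemployed in steady state.

Steady-state unemployment rate u* = s/(s+f) = 1.94/(1.94+15.4) = 0.111880.
Unemployed = u* × labor force = 0.111880 × 131,139 ≈ 14,672.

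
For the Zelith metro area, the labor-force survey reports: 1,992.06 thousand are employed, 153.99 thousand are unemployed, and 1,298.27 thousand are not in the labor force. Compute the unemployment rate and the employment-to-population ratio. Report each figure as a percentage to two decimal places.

Labor force = employed + unemployed = 1,992.06 + 153.99 = 2,146.05 thousand.
Working-age population = 2,146.05 + 1,298.27 = 3,444.32 thousand.
Unemployment rate = 153.99 / 2,146.05 = 7.18%.
Employment-population ratio = 1,992.06 / 3,444.32 = 57.84%.

Unemployment rate ≈ 7.18%; employment-population ratio ≈ 57.84%.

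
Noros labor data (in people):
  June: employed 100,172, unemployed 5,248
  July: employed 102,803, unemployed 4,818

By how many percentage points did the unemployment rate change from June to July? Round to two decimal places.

June: labor force = 100,172 + 5,248 = 105,420; u = 5,248/105,420 = 4.98%.
July: labor force = 102,803 + 4,818 = 107,621; u = 4,818/107,621 = 4.48%.
Change = 4.48% − 4.98% = −0.50 pp.

The unemployment rate changed by −0.50 percentage points.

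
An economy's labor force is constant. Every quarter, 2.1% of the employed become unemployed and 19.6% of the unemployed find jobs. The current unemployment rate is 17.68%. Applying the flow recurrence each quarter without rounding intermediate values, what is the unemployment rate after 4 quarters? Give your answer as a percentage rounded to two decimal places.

Unemployment rate after four quarters ≈ 12.69%.

With a fixed labor force, u_{t+1} = u_t + s·(1−u_t) − f·u_t = u_t·(1−s−f) + s.
Here 1−s−f = 0.783 and s = 0.021.
u_1 = 0.176800 × 0.783 + 0.021 = 0.159434.
u_2 = 0.159434 × 0.783 + 0.021 = 0.145837.
u_3 = 0.145837 × 0.783 + 0.021 = 0.135190.
u_4 = 0.135190 × 0.783 + 0.021 = 0.126854.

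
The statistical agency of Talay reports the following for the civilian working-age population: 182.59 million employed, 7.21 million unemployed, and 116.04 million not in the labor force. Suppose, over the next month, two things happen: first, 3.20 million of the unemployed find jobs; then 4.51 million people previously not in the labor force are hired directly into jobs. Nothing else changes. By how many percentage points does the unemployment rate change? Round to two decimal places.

Initially, labor force = 182.59 + 7.21 = 189.80 million, so u = 7.21/189.80 = 3.80%.
After the first change, unemployed falls and employed rises by 3.20; labor force unchanged → E = 185.79, U = 4.01, labor force = 189.80 million.
After the second change, employed and labor force both rise by 4.51; unemployed unchanged → E = 190.30, U = 4.01, labor force = 194.31 million.
New unemployment rate = 4.01 / 194.31 = 2.06%.
Change = 2.06% − 3.80% = −1.74 percentage points.

The unemployment rate changes by −1.74 percentage points.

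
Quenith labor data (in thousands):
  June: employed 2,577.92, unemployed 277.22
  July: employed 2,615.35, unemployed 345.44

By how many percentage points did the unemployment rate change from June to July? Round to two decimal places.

The unemployment rate changed by +1.96 percentage points.

June: labor force = 2,577.92 + 277.22 = 2,855.14; u = 277.22/2,855.14 = 9.71%.
July: labor force = 2,615.35 + 345.44 = 2,960.79; u = 345.44/2,960.79 = 11.67%.
Change = 11.67% − 9.71% = +1.96 pp.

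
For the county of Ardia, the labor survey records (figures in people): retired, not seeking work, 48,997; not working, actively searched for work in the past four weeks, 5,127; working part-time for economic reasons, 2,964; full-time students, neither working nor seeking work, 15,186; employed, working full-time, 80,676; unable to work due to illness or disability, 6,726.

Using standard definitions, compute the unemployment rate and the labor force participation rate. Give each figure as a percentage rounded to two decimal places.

Unemployment rate ≈ 5.78%; labor force participation rate ≈ 55.59%.

Employed = 2,964 + 80,676 = 83,640 (anyone who worked, including part-time for economic reasons, counts as employed).
Unemployed = 5,127.
Labor force = 83,640 + 5,127 = 88,767.
Not in labor force = 48,997 + 15,186 + 6,726 = 70,909 (those not working and not actively searching are outside the labor force).
Civilian working-age population = 88,767 + 70,909 = 159,676.
Unemployment rate = 5,127 / 88,767 = 5.78%.
Labor force participation rate = 88,767 / 159,676 = 55.59%.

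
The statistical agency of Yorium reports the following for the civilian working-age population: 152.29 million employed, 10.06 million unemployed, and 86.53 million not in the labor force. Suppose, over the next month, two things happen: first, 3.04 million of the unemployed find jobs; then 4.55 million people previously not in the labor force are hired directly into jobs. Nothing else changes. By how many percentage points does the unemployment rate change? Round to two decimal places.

The unemployment rate changes by −1.99 percentage points.

Initially, labor force = 152.29 + 10.06 = 162.35 million, so u = 10.06/162.35 = 6.20%.
After the first change, unemployed falls and employed rises by 3.04; labor force unchanged → E = 155.33, U = 7.02, labor force = 162.35 million.
After the second change, employed and labor force both rise by 4.55; unemployed unchanged → E = 159.88, U = 7.02, labor force = 166.90 million.
New unemployment rate = 7.02 / 166.90 = 4.21%.
Change = 4.21% − 6.20% = −1.99 percentage points.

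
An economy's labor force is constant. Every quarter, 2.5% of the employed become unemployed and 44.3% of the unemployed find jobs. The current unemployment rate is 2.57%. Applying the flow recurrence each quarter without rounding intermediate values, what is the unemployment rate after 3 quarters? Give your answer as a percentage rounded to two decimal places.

With a fixed labor force, u_{t+1} = u_t + s·(1−u_t) − f·u_t = u_t·(1−s−f) + s.
Here 1−s−f = 0.532 and s = 0.025.
u_1 = 0.025700 × 0.532 + 0.025 = 0.038672.
u_2 = 0.038672 × 0.532 + 0.025 = 0.045574.
u_3 = 0.045574 × 0.532 + 0.025 = 0.049245.

Unemployment rate after three quarters ≈ 4.92%.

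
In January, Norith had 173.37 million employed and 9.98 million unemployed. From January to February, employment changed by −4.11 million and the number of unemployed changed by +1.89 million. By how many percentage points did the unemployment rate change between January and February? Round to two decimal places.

January: labor force = 173.37 + 9.98 = 183.35; u = 9.98/183.35 = 5.44%.
February: labor force = 169.26 + 11.87 = 181.13; u = 11.87/181.13 = 6.55%.
Change = 6.55% − 5.44% = +1.11 pp.

The unemployment rate changed by +1.11 percentage points.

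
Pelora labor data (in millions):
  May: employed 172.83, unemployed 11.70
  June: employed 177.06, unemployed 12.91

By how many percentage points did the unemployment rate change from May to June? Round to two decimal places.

The unemployment rate changed by +0.46 percentage points.

May: labor force = 172.83 + 11.70 = 184.53; u = 11.70/184.53 = 6.34%.
June: labor force = 177.06 + 12.91 = 189.97; u = 12.91/189.97 = 6.80%.
Change = 6.80% − 6.34% = +0.46 pp.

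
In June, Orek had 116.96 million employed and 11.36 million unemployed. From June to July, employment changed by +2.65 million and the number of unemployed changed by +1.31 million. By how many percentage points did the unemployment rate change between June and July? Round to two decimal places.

June: labor force = 116.96 + 11.36 = 128.32; u = 11.36/128.32 = 8.85%.
July: labor force = 119.61 + 12.67 = 132.28; u = 12.67/132.28 = 9.58%.
Change = 9.58% − 8.85% = +0.73 pp.

The unemployment rate changed by +0.73 percentage points.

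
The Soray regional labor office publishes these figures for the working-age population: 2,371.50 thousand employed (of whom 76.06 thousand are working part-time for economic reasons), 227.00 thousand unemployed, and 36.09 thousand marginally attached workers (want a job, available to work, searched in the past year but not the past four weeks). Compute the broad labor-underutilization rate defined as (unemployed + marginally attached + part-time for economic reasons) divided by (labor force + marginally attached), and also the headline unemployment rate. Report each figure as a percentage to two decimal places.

Broad underutilization rate ≈ 12.87%; headline unemployment rate ≈ 8.74%.

Labor force = 2,371.50 + 227.00 = 2,598.50 thousand.
Numerator = 227.00 + 36.09 + 76.06 = 339.15 thousand.
Denominator = 2,598.50 + 36.09 = 2,634.59 thousand.
Broad rate = 339.15 / 2,634.59 = 12.87%.
Headline unemployment rate = 227.00 / 2,598.50 = 8.74%.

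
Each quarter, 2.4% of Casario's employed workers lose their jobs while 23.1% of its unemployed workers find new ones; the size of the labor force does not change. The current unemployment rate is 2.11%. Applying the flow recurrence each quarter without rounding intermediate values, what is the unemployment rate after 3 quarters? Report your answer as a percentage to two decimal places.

With a fixed labor force, u_{t+1} = u_t + s·(1−u_t) − f·u_t = u_t·(1−s−f) + s.
Here 1−s−f = 0.745 and s = 0.024.
u_1 = 0.021100 × 0.745 + 0.024 = 0.039720.
u_2 = 0.039720 × 0.745 + 0.024 = 0.053591.
u_3 = 0.053591 × 0.745 + 0.024 = 0.063925.

Unemployment rate after three quarters ≈ 6.39%.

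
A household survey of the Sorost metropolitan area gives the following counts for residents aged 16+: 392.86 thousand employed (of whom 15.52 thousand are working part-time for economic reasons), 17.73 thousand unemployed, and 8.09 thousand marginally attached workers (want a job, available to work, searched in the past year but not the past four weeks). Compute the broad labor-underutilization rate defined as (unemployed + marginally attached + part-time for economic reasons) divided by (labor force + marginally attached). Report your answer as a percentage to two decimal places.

Labor force = 392.86 + 17.73 = 410.59 thousand.
Numerator = 17.73 + 8.09 + 15.52 = 41.34 thousand.
Denominator = 410.59 + 8.09 = 418.68 thousand.
Broad rate = 41.34 / 418.68 = 9.87%.

Broad underutilization rate ≈ 9.87%.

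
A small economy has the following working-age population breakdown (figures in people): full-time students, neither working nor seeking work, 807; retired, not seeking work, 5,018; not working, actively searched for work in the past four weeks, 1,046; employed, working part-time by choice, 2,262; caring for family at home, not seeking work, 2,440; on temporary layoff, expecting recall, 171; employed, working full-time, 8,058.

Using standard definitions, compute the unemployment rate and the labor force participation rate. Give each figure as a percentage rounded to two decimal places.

Employed = 2,262 + 8,058 = 10,320.
Unemployed = 1,046 + 171 = 1,217 (jobless and actively searching, or on temporary layoff).
Labor force = 10,320 + 1,217 = 11,537.
Not in labor force = 807 + 5,018 + 2,440 = 8,265 (those not working and not actively searching are outside the labor force).
Civilian working-age population = 11,537 + 8,265 = 19,802.
Unemployment rate = 1,217 / 11,537 = 10.55%.
Labor force participation rate = 11,537 / 19,802 = 58.26%.

Unemployment rate ≈ 10.55%; labor force participation rate ≈ 58.26%.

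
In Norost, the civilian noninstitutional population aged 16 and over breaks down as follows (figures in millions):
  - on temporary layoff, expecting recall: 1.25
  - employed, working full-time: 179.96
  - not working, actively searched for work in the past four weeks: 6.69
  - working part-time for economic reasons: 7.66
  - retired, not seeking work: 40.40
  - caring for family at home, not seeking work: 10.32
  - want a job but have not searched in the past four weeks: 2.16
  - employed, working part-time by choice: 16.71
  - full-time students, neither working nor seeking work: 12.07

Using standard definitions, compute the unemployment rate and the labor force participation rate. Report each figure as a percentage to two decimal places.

Unemployment rate ≈ 3.74%; labor force participation rate ≈ 76.57%.

Employed = 179.96 + 7.66 + 16.71 = 204.33 million (anyone who worked, including part-time for economic reasons, counts as employed).
Unemployed = 1.25 + 6.69 = 7.94 million (jobless and actively searching, or on temporary layoff).
Labor force = 204.33 + 7.94 = 212.27 million.
Not in labor force = 40.40 + 10.32 + 2.16 + 12.07 = 64.95 million (those not working and not actively searching are outside the labor force — including those who want a job but have given up searching).
Civilian working-age population = 212.27 + 64.95 = 277.22 million.
Unemployment rate = 7.94 / 212.27 = 3.74%.
Labor force participation rate = 212.27 / 277.22 = 76.57%.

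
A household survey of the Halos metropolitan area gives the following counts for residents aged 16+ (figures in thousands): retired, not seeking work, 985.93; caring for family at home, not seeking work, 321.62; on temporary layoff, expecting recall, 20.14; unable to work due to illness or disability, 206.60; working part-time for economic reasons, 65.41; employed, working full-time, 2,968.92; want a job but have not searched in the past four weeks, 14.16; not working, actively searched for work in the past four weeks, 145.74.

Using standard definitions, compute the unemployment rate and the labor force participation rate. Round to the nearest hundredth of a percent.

Employed = 65.41 + 2,968.92 = 3,034.33 thousand (anyone who worked, including part-time for economic reasons, counts as employed).
Unemployed = 20.14 + 145.74 = 165.88 thousand (jobless and actively searching, or on temporary layoff).
Labor force = 3,034.33 + 165.88 = 3,200.21 thousand.
Not in labor force = 985.93 + 321.62 + 206.60 + 14.16 = 1,528.31 thousand (those not working and not actively searching are outside the labor force — including those who want a job but have given up searching).
Civilian working-age population = 3,200.21 + 1,528.31 = 4,728.52 thousand.
Unemployment rate = 165.88 / 3,200.21 = 5.18%.
Labor force participation rate = 3,200.21 / 4,728.52 = 67.68%.

Unemployment rate ≈ 5.18%; labor force participation rate ≈ 67.68%.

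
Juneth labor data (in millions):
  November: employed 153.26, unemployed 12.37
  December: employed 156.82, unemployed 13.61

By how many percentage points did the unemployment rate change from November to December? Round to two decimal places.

November: labor force = 153.26 + 12.37 = 165.63; u = 12.37/165.63 = 7.47%.
December: labor force = 156.82 + 13.61 = 170.43; u = 13.61/170.43 = 7.99%.
Change = 7.99% − 7.47% = +0.52 pp.

The unemployment rate changed by +0.52 percentage points.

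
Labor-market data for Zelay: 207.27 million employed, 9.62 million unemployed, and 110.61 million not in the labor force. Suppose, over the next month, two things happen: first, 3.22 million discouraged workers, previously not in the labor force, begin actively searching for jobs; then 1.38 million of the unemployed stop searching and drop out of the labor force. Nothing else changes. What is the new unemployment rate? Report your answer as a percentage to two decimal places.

New unemployment rate ≈ 5.24%.

Initially, labor force = 207.27 + 9.62 = 216.89 million, so u = 9.62/216.89 = 4.44%.
After the first change, unemployed and labor force both rise by 3.22 → E = 207.27, U = 12.84, labor force = 220.11 million.
After the second change, unemployed and labor force both fall by 1.38 → E = 207.27, U = 11.46, labor force = 218.73 million.
New unemployment rate = 11.46 / 218.73 = 5.24%.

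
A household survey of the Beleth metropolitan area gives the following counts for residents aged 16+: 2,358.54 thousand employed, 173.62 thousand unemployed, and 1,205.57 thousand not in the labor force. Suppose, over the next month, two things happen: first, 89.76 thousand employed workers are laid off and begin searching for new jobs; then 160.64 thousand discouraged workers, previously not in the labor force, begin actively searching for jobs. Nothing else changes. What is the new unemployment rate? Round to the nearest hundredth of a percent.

New unemployment rate ≈ 15.75%.

Initially, labor force = 2,358.54 + 173.62 = 2,532.16 thousand, so u = 173.62/2,532.16 = 6.86%.
After the first change, employed falls and unemployed rises by 89.76; labor force unchanged → E = 2,268.78, U = 263.38, labor force = 2,532.16 thousand.
After the second change, unemployed and labor force both rise by 160.64 → E = 2,268.78, U = 424.02, labor force = 2,692.80 thousand.
New unemployment rate = 424.02 / 2,692.80 = 15.75%.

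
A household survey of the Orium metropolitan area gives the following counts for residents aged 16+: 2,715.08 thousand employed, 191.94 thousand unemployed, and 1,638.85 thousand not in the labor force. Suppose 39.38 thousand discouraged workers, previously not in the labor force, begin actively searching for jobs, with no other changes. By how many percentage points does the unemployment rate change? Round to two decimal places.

The unemployment rate changes by +1.25 percentage points.

Initially, labor force = 2,715.08 + 191.94 = 2,907.02 thousand, so u = 191.94/2,907.02 = 6.60%.
After the change, unemployed and labor force both rise by 39.38 → E = 2,715.08, U = 231.32, labor force = 2,946.40 thousand.
New unemployment rate = 231.32 / 2,946.40 = 7.85%.
Change = 7.85% − 6.60% = +1.25 percentage points.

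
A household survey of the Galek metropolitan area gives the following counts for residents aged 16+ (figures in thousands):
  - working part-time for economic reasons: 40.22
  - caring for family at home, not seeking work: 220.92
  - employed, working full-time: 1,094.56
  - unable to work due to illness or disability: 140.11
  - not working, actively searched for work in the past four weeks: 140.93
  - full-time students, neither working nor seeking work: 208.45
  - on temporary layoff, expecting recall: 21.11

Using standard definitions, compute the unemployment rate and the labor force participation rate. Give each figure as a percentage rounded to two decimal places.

Unemployment rate ≈ 12.50%; labor force participation rate ≈ 69.49%.

Employed = 40.22 + 1,094.56 = 1,134.78 thousand (anyone who worked, including part-time for economic reasons, counts as employed).
Unemployed = 140.93 + 21.11 = 162.04 thousand (jobless and actively searching, or on temporary layoff).
Labor force = 1,134.78 + 162.04 = 1,296.82 thousand.
Not in labor force = 220.92 + 140.11 + 208.45 = 569.48 thousand (those not working and not actively searching are outside the labor force).
Civilian working-age population = 1,296.82 + 569.48 = 1,866.30 thousand.
Unemployment rate = 162.04 / 1,296.82 = 12.50%.
Labor force participation rate = 1,296.82 / 1,866.30 = 69.49%.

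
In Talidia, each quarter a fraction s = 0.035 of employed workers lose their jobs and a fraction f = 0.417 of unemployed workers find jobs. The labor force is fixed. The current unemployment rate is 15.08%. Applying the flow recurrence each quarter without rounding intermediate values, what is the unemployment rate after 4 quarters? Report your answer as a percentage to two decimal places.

Unemployment rate after four quarters ≈ 8.40%.

With a fixed labor force, u_{t+1} = u_t + s·(1−u_t) − f·u_t = u_t·(1−s−f) + s.
Here 1−s−f = 0.548 and s = 0.035.
u_1 = 0.150800 × 0.548 + 0.035 = 0.117638.
u_2 = 0.117638 × 0.548 + 0.035 = 0.099466.
u_3 = 0.099466 × 0.548 + 0.035 = 0.089507.
u_4 = 0.089507 × 0.548 + 0.035 = 0.084050.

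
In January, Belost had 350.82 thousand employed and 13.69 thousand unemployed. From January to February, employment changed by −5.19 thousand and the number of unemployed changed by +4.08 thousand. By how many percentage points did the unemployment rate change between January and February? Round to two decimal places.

January: labor force = 350.82 + 13.69 = 364.51; u = 13.69/364.51 = 3.76%.
February: labor force = 345.63 + 17.77 = 363.40; u = 17.77/363.40 = 4.89%.
Change = 4.89% − 3.76% = +1.13 pp.

The unemployment rate changed by +1.13 percentage points.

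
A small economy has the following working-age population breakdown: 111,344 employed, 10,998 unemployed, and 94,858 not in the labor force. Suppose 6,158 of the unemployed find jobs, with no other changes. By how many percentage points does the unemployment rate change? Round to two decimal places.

Initially, labor force = 111,344 + 10,998 = 122,342, so u = 10,998/122,342 = 8.99%.
After the change, unemployed falls and employed rises by 6,158; labor force unchanged → E = 117,502, U = 4,840, labor force = 122,342.
New unemployment rate = 4,840 / 122,342 = 3.96%.
Change = 3.96% − 8.99% = −5.03 percentage points.

The unemployment rate changes by −5.03 percentage points.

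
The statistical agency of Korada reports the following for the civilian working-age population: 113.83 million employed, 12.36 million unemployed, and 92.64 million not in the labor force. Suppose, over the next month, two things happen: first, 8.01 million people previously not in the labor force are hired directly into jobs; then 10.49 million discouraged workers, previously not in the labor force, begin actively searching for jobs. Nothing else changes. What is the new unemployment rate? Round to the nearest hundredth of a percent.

Initially, labor force = 113.83 + 12.36 = 126.19 million, so u = 12.36/126.19 = 9.79%.
After the first change, employed and labor force both rise by 8.01; unemployed unchanged → E = 121.84, U = 12.36, labor force = 134.20 million.
After the second change, unemployed and labor force both rise by 10.49 → E = 121.84, U = 22.85, labor force = 144.69 million.
New unemployment rate = 22.85 / 144.69 = 15.79%.

New unemployment rate ≈ 15.79%.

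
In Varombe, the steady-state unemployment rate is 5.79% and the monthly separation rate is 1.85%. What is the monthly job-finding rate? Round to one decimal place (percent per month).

Job-finding rate ≈ 30.1% per month.

From u* = s/(s+f): f = s·(1−u)/u.
f = 1.85 × (1 − 0.0579) / 0.0579 = 1.7429 / 0.0579 ≈ 30.1% per month.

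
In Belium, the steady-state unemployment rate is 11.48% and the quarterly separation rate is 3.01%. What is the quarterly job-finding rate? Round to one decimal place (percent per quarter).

From u* = s/(s+f): f = s·(1−u)/u.
f = 3.01 × (1 − 0.1148) / 0.1148 = 2.6645 / 0.1148 ≈ 23.2% per quarter.

Job-finding rate ≈ 23.2% per quarter.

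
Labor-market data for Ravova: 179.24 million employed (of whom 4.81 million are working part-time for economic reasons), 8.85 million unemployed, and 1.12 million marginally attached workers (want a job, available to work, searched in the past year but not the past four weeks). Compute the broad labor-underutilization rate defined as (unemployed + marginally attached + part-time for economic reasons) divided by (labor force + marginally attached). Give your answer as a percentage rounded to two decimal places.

Labor force = 179.24 + 8.85 = 188.09 million.
Numerator = 8.85 + 1.12 + 4.81 = 14.78 million.
Denominator = 188.09 + 1.12 = 189.21 million.
Broad rate = 14.78 / 189.21 = 7.81%.

Broad underutilization rate ≈ 7.81%.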